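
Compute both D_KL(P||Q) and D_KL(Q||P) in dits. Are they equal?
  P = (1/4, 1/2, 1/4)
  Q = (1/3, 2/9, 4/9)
D_KL(P||Q) = 0.0824, D_KL(Q||P) = 0.0744

KL divergence is not symmetric: D_KL(P||Q) ≠ D_KL(Q||P) in general.

D_KL(P||Q) = 0.0824 dits
D_KL(Q||P) = 0.0744 dits

No, they are not equal!

This asymmetry is why KL divergence is not a true distance metric.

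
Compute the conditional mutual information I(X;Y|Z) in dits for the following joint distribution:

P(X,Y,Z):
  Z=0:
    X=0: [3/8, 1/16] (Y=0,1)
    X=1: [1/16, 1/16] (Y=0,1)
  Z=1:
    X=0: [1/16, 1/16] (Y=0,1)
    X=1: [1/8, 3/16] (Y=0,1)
0.0146 dits

Conditional mutual information: I(X;Y|Z) = H(X|Z) + H(Y|Z) - H(X,Y|Z)

H(Z) = 0.2976
H(X,Z) = 0.5407 → H(X|Z) = 0.2431
H(Y,Z) = 0.5568 → H(Y|Z) = 0.2592
H(X,Y,Z) = 0.7852 → H(X,Y|Z) = 0.4876

I(X;Y|Z) = 0.2431 + 0.2592 - 0.4876 = 0.0146 dits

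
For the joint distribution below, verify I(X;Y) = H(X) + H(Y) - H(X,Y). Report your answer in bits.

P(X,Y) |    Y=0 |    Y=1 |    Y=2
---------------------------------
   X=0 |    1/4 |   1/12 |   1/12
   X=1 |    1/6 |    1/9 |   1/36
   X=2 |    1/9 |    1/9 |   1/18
I(X;Y) = 0.0421 bits

Mutual information has multiple equivalent forms:
- I(X;Y) = H(X) - H(X|Y)
- I(X;Y) = H(Y) - H(Y|X)
- I(X;Y) = H(X) + H(Y) - H(X,Y)

Computing all quantities:
H(X) = 1.5622, H(Y) = 1.4401, H(X,Y) = 2.9602
H(X|Y) = 1.5201, H(Y|X) = 1.3980

Verification:
H(X) - H(X|Y) = 1.5622 - 1.5201 = 0.0421
H(Y) - H(Y|X) = 1.4401 - 1.3980 = 0.0421
H(X) + H(Y) - H(X,Y) = 1.5622 + 1.4401 - 2.9602 = 0.0421

All forms give I(X;Y) = 0.0421 bits. ✓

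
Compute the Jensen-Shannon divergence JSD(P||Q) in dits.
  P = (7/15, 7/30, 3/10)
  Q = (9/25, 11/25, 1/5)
0.0107 dits

Jensen-Shannon divergence is:
JSD(P||Q) = 0.5 × D_KL(P||M) + 0.5 × D_KL(Q||M)
where M = 0.5 × (P + Q) is the mixture distribution.

M = 0.5 × (7/15, 7/30, 3/10) + 0.5 × (9/25, 11/25, 1/5) = (0.413333, 0.336667, 1/4)

D_KL(P||M) = 0.0112 dits
D_KL(Q||M) = 0.0102 dits

JSD(P||Q) = 0.5 × 0.0112 + 0.5 × 0.0102 = 0.0107 dits

Unlike KL divergence, JSD is symmetric and bounded: 0 ≤ JSD ≤ log(2).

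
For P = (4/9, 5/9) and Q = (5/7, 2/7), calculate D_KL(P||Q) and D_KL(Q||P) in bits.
D_KL(P||Q) = 0.2288, D_KL(Q||P) = 0.2148

KL divergence is not symmetric: D_KL(P||Q) ≠ D_KL(Q||P) in general.

D_KL(P||Q) = 0.2288 bits
D_KL(Q||P) = 0.2148 bits

No, they are not equal!

This asymmetry is why KL divergence is not a true distance metric.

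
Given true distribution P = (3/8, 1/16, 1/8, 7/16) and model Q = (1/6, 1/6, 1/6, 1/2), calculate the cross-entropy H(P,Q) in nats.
1.3111 nats

Cross-entropy: H(P,Q) = -Σ p(x) log q(x)

Alternatively: H(P,Q) = H(P) + D_KL(P||Q)
H(P) = 1.1627 nats
D_KL(P||Q) = 0.1484 nats

H(P,Q) = 1.1627 + 0.1484 = 1.3111 nats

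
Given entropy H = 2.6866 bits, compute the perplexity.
6.4379

Perplexity is 2^H (or exp(H) for natural log).

H = 2.6866 bits
Perplexity = 2^2.6866 = 6.4379

Interpretation: The model's uncertainty is equivalent to choosing uniformly among 6.4 options.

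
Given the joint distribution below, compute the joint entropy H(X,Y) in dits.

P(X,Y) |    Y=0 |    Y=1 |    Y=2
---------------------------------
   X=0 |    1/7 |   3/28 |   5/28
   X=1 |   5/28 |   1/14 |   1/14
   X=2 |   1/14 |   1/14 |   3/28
0.9233 dits

Joint entropy is H(X,Y) = -Σ_{x,y} p(x,y) log p(x,y).

Summing over all non-zero entries:
H(X,Y) = -[1/7·log_10(1/7) + 3/28·log_10(3/28) + 5/28·log_10(5/28) + 5/28·log_10(5/28) + 1/14·log_10(1/14) + 1/14·log_10(1/14) + 1/14·log_10(1/14) + 1/14·log_10(1/14) + 3/28·log_10(3/28)]
H(X,Y) = 0.9233 dits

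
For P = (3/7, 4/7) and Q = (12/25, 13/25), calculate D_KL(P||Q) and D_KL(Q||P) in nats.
D_KL(P||Q) = 0.0053, D_KL(Q||P) = 0.0054

KL divergence is not symmetric: D_KL(P||Q) ≠ D_KL(Q||P) in general.

D_KL(P||Q) = 0.0053 nats
D_KL(Q||P) = 0.0054 nats

No, they are not equal!

This asymmetry is why KL divergence is not a true distance metric.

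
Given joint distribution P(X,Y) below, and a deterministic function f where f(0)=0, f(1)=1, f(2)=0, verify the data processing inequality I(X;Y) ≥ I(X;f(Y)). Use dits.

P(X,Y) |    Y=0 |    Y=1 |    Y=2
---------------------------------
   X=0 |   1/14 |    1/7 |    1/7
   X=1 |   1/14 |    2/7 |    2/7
I(X;Y) = 0.0031, I(X;f(Y)) = 0.0004, inequality holds: 0.0031 ≥ 0.0004

Data Processing Inequality: For any Markov chain X → Y → Z, we have I(X;Y) ≥ I(X;Z).

Here Z = f(Y) is a deterministic function of Y, forming X → Y → Z.

Original I(X;Y) = 0.0031 dits

After applying f:
P(X,Z) where Z=f(Y):
- P(X,Z=0) = P(X,Y=0) + P(X,Y=2)
- P(X,Z=1) = P(X,Y=1)

I(X;Z) = I(X;f(Y)) = 0.0004 dits

Verification: 0.0031 ≥ 0.0004 ✓

Information cannot be created by processing; the function f can only lose information about X.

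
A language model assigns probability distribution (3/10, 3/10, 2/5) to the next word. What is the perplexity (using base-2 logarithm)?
2.9710

Perplexity is 2^H (or exp(H) for natural log).

First, H = -Σ p log p = 1.5710 bits
Perplexity = 2^1.5710 = 2.9710

Interpretation: The model's uncertainty is equivalent to choosing uniformly among 3.0 options.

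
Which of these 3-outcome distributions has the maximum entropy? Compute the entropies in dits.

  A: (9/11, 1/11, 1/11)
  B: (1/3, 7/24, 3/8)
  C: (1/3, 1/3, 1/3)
C

For a discrete distribution over n outcomes, entropy is maximized by the uniform distribution.

Computing entropies:
H(A) = 0.2606 dits
H(B) = 0.4749 dits
H(C) = 0.4771 dits

The uniform distribution (where all probabilities equal 1/3) achieves the maximum entropy of log_10(3) = 0.4771 dits.

Distribution C has the highest entropy.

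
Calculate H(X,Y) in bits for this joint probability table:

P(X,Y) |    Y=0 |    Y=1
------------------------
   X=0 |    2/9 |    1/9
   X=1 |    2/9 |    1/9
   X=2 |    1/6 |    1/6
2.5305 bits

Joint entropy is H(X,Y) = -Σ_{x,y} p(x,y) log p(x,y).

Summing over all non-zero entries:
H(X,Y) = -[2/9·log_2(2/9) + 1/9·log_2(1/9) + 2/9·log_2(2/9) + 1/9·log_2(1/9) + 1/6·log_2(1/6) + 1/6·log_2(1/6)]
H(X,Y) = 2.5305 bits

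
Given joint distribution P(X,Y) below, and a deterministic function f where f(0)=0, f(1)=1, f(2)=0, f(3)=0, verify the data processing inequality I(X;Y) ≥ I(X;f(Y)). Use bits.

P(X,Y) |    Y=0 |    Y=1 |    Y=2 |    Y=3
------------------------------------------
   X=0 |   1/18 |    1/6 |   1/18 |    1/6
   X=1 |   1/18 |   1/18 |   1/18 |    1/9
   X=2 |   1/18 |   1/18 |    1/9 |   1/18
I(X;Y) = 0.0819, I(X;f(Y)) = 0.0271, inequality holds: 0.0819 ≥ 0.0271

Data Processing Inequality: For any Markov chain X → Y → Z, we have I(X;Y) ≥ I(X;Z).

Here Z = f(Y) is a deterministic function of Y, forming X → Y → Z.

Original I(X;Y) = 0.0819 bits

After applying f:
P(X,Z) where Z=f(Y):
- P(X,Z=0) = P(X,Y=0) + P(X,Y=2) + P(X,Y=3)
- P(X,Z=1) = P(X,Y=1)

I(X;Z) = I(X;f(Y)) = 0.0271 bits

Verification: 0.0819 ≥ 0.0271 ✓

Information cannot be created by processing; the function f can only lose information about X.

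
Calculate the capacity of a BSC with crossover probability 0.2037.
0.2707 bits

For a binary symmetric channel (BSC) with error probability p:
Capacity C = 1 - H(p) bits per symbol

where H(p) = -p log₂(p) - (1-p) log₂(1-p) is the binary entropy function.

H(0.2037) = 0.7293 bits
C = 1 - 0.7293 = 0.2707 bits per symbol

This means we can reliably transmit up to 0.2707 bits of information per channel use.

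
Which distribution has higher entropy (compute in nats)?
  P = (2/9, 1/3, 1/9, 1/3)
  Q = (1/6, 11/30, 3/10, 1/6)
Q

Computing entropies in nats:
H(P) = 1.3108
H(Q) = 1.3263

Distribution Q has higher entropy.

Intuition: The distribution closer to uniform (more spread out) has higher entropy.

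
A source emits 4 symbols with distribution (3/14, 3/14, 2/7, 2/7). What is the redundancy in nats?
0.0102 nats

Redundancy measures how far a source is from maximum entropy:
R = H_max - H(X)

Maximum entropy for 4 symbols: H_max = log_e(4) = 1.3863 nats
Actual entropy: H(X) = 1.3761 nats
Redundancy: R = 1.3863 - 1.3761 = 0.0102 nats

This redundancy represents potential for compression: the source could be compressed by 0.0102 nats per symbol.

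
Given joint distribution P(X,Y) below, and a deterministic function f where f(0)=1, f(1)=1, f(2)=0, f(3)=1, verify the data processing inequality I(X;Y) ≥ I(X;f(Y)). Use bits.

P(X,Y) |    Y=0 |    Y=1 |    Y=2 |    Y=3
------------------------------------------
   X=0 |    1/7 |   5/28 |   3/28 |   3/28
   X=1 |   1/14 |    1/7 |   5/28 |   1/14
I(X;Y) = 0.0349, I(X;f(Y)) = 0.0301, inequality holds: 0.0349 ≥ 0.0301

Data Processing Inequality: For any Markov chain X → Y → Z, we have I(X;Y) ≥ I(X;Z).

Here Z = f(Y) is a deterministic function of Y, forming X → Y → Z.

Original I(X;Y) = 0.0349 bits

After applying f:
P(X,Z) where Z=f(Y):
- P(X,Z=0) = P(X,Y=2)
- P(X,Z=1) = P(X,Y=0) + P(X,Y=1) + P(X,Y=3)

I(X;Z) = I(X;f(Y)) = 0.0301 bits

Verification: 0.0349 ≥ 0.0301 ✓

Information cannot be created by processing; the function f can only lose information about X.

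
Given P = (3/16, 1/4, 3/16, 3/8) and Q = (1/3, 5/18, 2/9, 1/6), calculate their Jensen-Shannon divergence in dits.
0.0139 dits

Jensen-Shannon divergence is:
JSD(P||Q) = 0.5 × D_KL(P||M) + 0.5 × D_KL(Q||M)
where M = 0.5 × (P + Q) is the mixture distribution.

M = 0.5 × (3/16, 1/4, 3/16, 3/8) + 0.5 × (1/3, 5/18, 2/9, 1/6) = (0.260417, 0.263889, 0.204861, 0.270833)

D_KL(P||M) = 0.0132 dits
D_KL(Q||M) = 0.0146 dits

JSD(P||Q) = 0.5 × 0.0132 + 0.5 × 0.0146 = 0.0139 dits

Unlike KL divergence, JSD is symmetric and bounded: 0 ≤ JSD ≤ log(2).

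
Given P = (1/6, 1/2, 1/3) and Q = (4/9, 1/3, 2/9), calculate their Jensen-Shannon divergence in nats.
0.0467 nats

Jensen-Shannon divergence is:
JSD(P||Q) = 0.5 × D_KL(P||M) + 0.5 × D_KL(Q||M)
where M = 0.5 × (P + Q) is the mixture distribution.

M = 0.5 × (1/6, 1/2, 1/3) + 0.5 × (4/9, 1/3, 2/9) = (11/36, 5/12, 5/18)

D_KL(P||M) = 0.0509 nats
D_KL(Q||M) = 0.0426 nats

JSD(P||Q) = 0.5 × 0.0509 + 0.5 × 0.0426 = 0.0467 nats

Unlike KL divergence, JSD is symmetric and bounded: 0 ≤ JSD ≤ log(2).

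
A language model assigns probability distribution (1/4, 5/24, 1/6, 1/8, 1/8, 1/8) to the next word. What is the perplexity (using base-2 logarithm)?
5.7649

Perplexity is 2^H (or exp(H) for natural log).

First, H = -Σ p log p = 2.5273 bits
Perplexity = 2^2.5273 = 5.7649

Interpretation: The model's uncertainty is equivalent to choosing uniformly among 5.8 options.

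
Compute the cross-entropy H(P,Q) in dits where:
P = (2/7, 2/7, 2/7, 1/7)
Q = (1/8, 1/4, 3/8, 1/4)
0.6378 dits

Cross-entropy: H(P,Q) = -Σ p(x) log q(x)

Alternatively: H(P,Q) = H(P) + D_KL(P||Q)
H(P) = 0.5871 dits
D_KL(P||Q) = 0.0507 dits

H(P,Q) = 0.5871 + 0.0507 = 0.6378 dits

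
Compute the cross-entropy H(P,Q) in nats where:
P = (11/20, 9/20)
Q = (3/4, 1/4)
0.7821 nats

Cross-entropy: H(P,Q) = -Σ p(x) log q(x)

Alternatively: H(P,Q) = H(P) + D_KL(P||Q)
H(P) = 0.6881 nats
D_KL(P||Q) = 0.0939 nats

H(P,Q) = 0.6881 + 0.0939 = 0.7821 nats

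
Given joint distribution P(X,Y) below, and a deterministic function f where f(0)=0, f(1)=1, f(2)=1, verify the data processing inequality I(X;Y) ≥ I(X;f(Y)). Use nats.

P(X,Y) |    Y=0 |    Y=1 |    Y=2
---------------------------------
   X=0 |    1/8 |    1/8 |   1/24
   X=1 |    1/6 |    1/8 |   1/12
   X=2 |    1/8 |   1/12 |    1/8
I(X;Y) = 0.0261, I(X;f(Y)) = 0.0019, inequality holds: 0.0261 ≥ 0.0019

Data Processing Inequality: For any Markov chain X → Y → Z, we have I(X;Y) ≥ I(X;Z).

Here Z = f(Y) is a deterministic function of Y, forming X → Y → Z.

Original I(X;Y) = 0.0261 nats

After applying f:
P(X,Z) where Z=f(Y):
- P(X,Z=0) = P(X,Y=0)
- P(X,Z=1) = P(X,Y=1) + P(X,Y=2)

I(X;Z) = I(X;f(Y)) = 0.0019 nats

Verification: 0.0261 ≥ 0.0019 ✓

Information cannot be created by processing; the function f can only lose information about X.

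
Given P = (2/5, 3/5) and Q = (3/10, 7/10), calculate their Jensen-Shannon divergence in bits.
0.0079 bits

Jensen-Shannon divergence is:
JSD(P||Q) = 0.5 × D_KL(P||M) + 0.5 × D_KL(Q||M)
where M = 0.5 × (P + Q) is the mixture distribution.

M = 0.5 × (2/5, 3/5) + 0.5 × (3/10, 7/10) = (7/20, 13/20)

D_KL(P||M) = 0.0078 bits
D_KL(Q||M) = 0.0081 bits

JSD(P||Q) = 0.5 × 0.0078 + 0.5 × 0.0081 = 0.0079 bits

Unlike KL divergence, JSD is symmetric and bounded: 0 ≤ JSD ≤ log(2).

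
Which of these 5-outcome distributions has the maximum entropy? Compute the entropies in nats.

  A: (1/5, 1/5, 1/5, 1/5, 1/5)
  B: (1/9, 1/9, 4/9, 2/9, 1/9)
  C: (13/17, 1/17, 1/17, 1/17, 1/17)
A

For a discrete distribution over n outcomes, entropy is maximized by the uniform distribution.

Computing entropies:
H(A) = 1.6094 nats
H(B) = 1.4271 nats
H(C) = 0.8718 nats

The uniform distribution (where all probabilities equal 1/5) achieves the maximum entropy of log_e(5) = 1.6094 nats.

Distribution A has the highest entropy.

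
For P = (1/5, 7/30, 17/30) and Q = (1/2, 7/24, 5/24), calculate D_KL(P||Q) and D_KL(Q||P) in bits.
D_KL(P||Q) = 0.4785, D_KL(Q||P) = 0.4541

KL divergence is not symmetric: D_KL(P||Q) ≠ D_KL(Q||P) in general.

D_KL(P||Q) = 0.4785 bits
D_KL(Q||P) = 0.4541 bits

No, they are not equal!

This asymmetry is why KL divergence is not a true distance metric.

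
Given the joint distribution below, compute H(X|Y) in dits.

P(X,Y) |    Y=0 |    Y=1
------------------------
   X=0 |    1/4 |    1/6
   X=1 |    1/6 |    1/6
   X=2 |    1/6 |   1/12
0.4642 dits

Using the chain rule: H(X|Y) = H(X,Y) - H(Y)

First, compute H(X,Y) = 0.7592 dits

Marginal P(Y) = (7/12, 5/12)
H(Y) = 0.2950 dits

H(X|Y) = H(X,Y) - H(Y) = 0.7592 - 0.2950 = 0.4642 dits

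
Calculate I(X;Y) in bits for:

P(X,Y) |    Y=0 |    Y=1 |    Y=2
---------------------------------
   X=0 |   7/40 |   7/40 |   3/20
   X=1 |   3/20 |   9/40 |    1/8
0.0076 bits

Mutual information: I(X;Y) = H(X) + H(Y) - H(X,Y)

Marginals:
P(X) = (1/2, 1/2), H(X) = 1.0000 bits
P(Y) = (13/40, 2/5, 11/40), H(Y) = 1.5679 bits

Joint entropy: H(X,Y) = 2.5604 bits

I(X;Y) = 1.0000 + 1.5679 - 2.5604 = 0.0076 bits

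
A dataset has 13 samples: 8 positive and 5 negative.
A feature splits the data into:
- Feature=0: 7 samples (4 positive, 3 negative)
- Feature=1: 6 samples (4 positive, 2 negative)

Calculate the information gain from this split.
0.0069 bits

Information Gain = H(Y) - H(Y|Feature)

Before split:
P(positive) = 8/13 = 0.6154
H(Y) = 0.9612 bits

After split:
Feature=0: H = 0.9852 bits (weight = 7/13)
Feature=1: H = 0.9183 bits (weight = 6/13)
H(Y|Feature) = (7/13)×0.9852 + (6/13)×0.9183 = 0.9543 bits

Information Gain = 0.9612 - 0.9543 = 0.0069 bits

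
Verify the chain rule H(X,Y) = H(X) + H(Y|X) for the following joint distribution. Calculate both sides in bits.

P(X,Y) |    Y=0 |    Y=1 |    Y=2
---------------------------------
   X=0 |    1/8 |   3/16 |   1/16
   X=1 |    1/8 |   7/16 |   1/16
H(X,Y) = 2.2246, H(X) = 0.9544, H(Y|X) = 1.2702 (all in bits)

Chain rule: H(X,Y) = H(X) + H(Y|X)

Left side — joint entropy directly:
H(X,Y) = -Σ p(x,y) log p(x,y) = 2.2246 bits

Right side — compute H(Y|X) from the conditional distributions:
P(X) = (3/8, 5/8), so H(X) = 0.9544 bits
H(Y|X) = Σ_x P(X=x) · H(Y|X=x):
  P(Y|X=0) = (1/3, 1/2, 1/6), H(Y|X=0) = 1.4591, weight P(X=0) = 3/8
  P(Y|X=1) = (1/5, 7/10, 1/10), H(Y|X=1) = 1.1568, weight P(X=1) = 5/8
H(Y|X) = 1.2702 bits

H(X) + H(Y|X) = 0.9544 + 1.2702 = 2.2246 bits

Both sides equal 2.2246 bits. ✓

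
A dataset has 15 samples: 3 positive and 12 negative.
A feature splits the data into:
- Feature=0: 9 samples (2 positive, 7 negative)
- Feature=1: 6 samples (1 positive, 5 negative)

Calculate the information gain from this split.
0.0034 bits

Information Gain = H(Y) - H(Y|Feature)

Before split:
P(positive) = 3/15 = 0.2000
H(Y) = 0.7219 bits

After split:
Feature=0: H = 0.7642 bits (weight = 9/15)
Feature=1: H = 0.6500 bits (weight = 6/15)
H(Y|Feature) = (9/15)×0.7642 + (6/15)×0.6500 = 0.7185 bits

Information Gain = 0.7219 - 0.7185 = 0.0034 bits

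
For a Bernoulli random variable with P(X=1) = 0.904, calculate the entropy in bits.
0.4562 bits

The binary entropy function is:
H(p) = -p log(p) - (1-p) log(1-p)

H(0.904) = -0.904 × log_2(0.904) - 0.096 × log_2(0.096)
H(0.904) = 0.4562 bits

Note: Binary entropy is maximized at p=0.5 (H=1 bit) and minimized at p=0 or p=1 (H=0).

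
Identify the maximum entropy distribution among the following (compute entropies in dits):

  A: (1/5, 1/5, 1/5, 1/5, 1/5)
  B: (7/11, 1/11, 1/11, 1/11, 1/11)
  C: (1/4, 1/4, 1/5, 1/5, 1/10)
A

For a discrete distribution over n outcomes, entropy is maximized by the uniform distribution.

Computing entropies:
H(A) = 0.6990 dits
H(B) = 0.5036 dits
H(C) = 0.6806 dits

The uniform distribution (where all probabilities equal 1/5) achieves the maximum entropy of log_10(5) = 0.6990 dits.

Distribution A has the highest entropy.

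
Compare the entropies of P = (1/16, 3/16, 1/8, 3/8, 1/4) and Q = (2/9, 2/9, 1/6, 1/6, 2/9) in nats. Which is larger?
Q

Computing entropies in nats:
H(P) = 1.4615
H(Q) = 1.6000

Distribution Q has higher entropy.

Intuition: The distribution closer to uniform (more spread out) has higher entropy.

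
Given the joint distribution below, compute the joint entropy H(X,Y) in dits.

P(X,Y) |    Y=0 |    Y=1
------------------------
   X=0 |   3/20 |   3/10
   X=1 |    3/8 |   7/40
0.5727 dits

Joint entropy is H(X,Y) = -Σ_{x,y} p(x,y) log p(x,y).

Summing over all non-zero entries:
H(X,Y) = -[3/20·log_10(3/20) + 3/10·log_10(3/10) + 3/8·log_10(3/8) + 7/40·log_10(7/40)]
H(X,Y) = 0.5727 dits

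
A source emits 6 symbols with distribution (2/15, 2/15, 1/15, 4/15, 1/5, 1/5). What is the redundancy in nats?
0.0777 nats

Redundancy measures how far a source is from maximum entropy:
R = H_max - H(X)

Maximum entropy for 6 symbols: H_max = log_e(6) = 1.7918 nats
Actual entropy: H(X) = 1.7141 nats
Redundancy: R = 1.7918 - 1.7141 = 0.0777 nats

This redundancy represents potential for compression: the source could be compressed by 0.0777 nats per symbol.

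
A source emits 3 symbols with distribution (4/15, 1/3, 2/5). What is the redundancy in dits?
0.0058 dits

Redundancy measures how far a source is from maximum entropy:
R = H_max - H(X)

Maximum entropy for 3 symbols: H_max = log_10(3) = 0.4771 dits
Actual entropy: H(X) = 0.4713 dits
Redundancy: R = 0.4771 - 0.4713 = 0.0058 dits

This redundancy represents potential for compression: the source could be compressed by 0.0058 dits per symbol.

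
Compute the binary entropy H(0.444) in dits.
0.2983 dits

The binary entropy function is:
H(p) = -p log(p) - (1-p) log(1-p)

H(0.444) = -0.444 × log_10(0.444) - 0.556 × log_10(0.556)
H(0.444) = 0.2983 dits

Note: Binary entropy is maximized at p=0.5 (H=1 bit) and minimized at p=0 or p=1 (H=0).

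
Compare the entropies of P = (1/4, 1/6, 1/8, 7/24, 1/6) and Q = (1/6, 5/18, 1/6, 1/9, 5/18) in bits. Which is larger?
P

Computing entropies in bits:
H(P) = 2.2551
H(Q) = 2.2405

Distribution P has higher entropy.

Intuition: The distribution closer to uniform (more spread out) has higher entropy.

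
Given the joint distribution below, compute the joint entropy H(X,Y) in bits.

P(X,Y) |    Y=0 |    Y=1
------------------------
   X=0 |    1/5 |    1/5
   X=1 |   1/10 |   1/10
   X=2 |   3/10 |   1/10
2.4464 bits

Joint entropy is H(X,Y) = -Σ_{x,y} p(x,y) log p(x,y).

Summing over all non-zero entries:
H(X,Y) = -[1/5·log_2(1/5) + 1/5·log_2(1/5) + 1/10·log_2(1/10) + 1/10·log_2(1/10) + 3/10·log_2(3/10) + 1/10·log_2(1/10)]
H(X,Y) = 2.4464 bits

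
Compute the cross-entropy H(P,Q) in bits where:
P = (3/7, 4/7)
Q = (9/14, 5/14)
1.1220 bits

Cross-entropy: H(P,Q) = -Σ p(x) log q(x)

Alternatively: H(P,Q) = H(P) + D_KL(P||Q)
H(P) = 0.9852 bits
D_KL(P||Q) = 0.1368 bits

H(P,Q) = 0.9852 + 0.1368 = 1.1220 bits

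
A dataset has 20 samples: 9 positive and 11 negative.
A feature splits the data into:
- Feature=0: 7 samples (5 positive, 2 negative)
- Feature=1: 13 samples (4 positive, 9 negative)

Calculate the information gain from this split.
0.1119 bits

Information Gain = H(Y) - H(Y|Feature)

Before split:
P(positive) = 9/20 = 0.4500
H(Y) = 0.9928 bits

After split:
Feature=0: H = 0.8631 bits (weight = 7/20)
Feature=1: H = 0.8905 bits (weight = 13/20)
H(Y|Feature) = (7/20)×0.8631 + (13/20)×0.8905 = 0.8809 bits

Information Gain = 0.9928 - 0.8809 = 0.1119 bits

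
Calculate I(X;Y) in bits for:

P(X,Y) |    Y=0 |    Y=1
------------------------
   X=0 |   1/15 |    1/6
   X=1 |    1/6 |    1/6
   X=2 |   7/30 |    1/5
0.0306 bits

Mutual information: I(X;Y) = H(X) + H(Y) - H(X,Y)

Marginals:
P(X) = (7/30, 1/3, 13/30), H(X) = 1.5410 bits
P(Y) = (7/15, 8/15), H(Y) = 0.9968 bits

Joint entropy: H(X,Y) = 2.5072 bits

I(X;Y) = 1.5410 + 0.9968 - 2.5072 = 0.0306 bits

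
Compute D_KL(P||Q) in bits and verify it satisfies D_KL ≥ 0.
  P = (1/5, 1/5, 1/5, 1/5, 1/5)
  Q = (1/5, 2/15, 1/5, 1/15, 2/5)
0.2340 bits

KL divergence satisfies the Gibbs inequality: D_KL(P||Q) ≥ 0 for all distributions P, Q.

D_KL(P||Q) = Σ p(x) log(p(x)/q(x))
Term by term:
  x=0: 1/5 × log_2[(1/5)/(1/5)] = 0.0000
  x=1: 1/5 × log_2[(1/5)/(2/15)] = 0.1170
  x=2: 1/5 × log_2[(1/5)/(1/5)] = 0.0000
  x=3: 1/5 × log_2[(1/5)/(1/15)] = 0.3170
  x=4: 1/5 × log_2[(1/5)/(2/5)] = -0.2000
D_KL(P||Q) = 0.2340 bits

D_KL(P||Q) = 0.2340 ≥ 0 ✓

This non-negativity is a fundamental property: relative entropy cannot be negative because it measures how different Q is from P.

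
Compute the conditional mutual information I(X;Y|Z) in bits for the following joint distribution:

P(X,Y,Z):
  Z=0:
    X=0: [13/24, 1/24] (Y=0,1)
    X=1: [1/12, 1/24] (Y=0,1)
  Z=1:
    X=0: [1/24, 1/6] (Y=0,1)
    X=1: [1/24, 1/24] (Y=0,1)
0.0568 bits

Conditional mutual information: I(X;Y|Z) = H(X|Z) + H(Y|Z) - H(X,Y|Z)

H(Z) = 0.8709
H(X,Z) = 1.5988 → H(X|Z) = 0.7280
H(Y,Z) = 1.4928 → H(Y|Z) = 0.6219
H(X,Y,Z) = 2.1639 → H(X,Y|Z) = 1.2930

I(X;Y|Z) = 0.7280 + 0.6219 - 1.2930 = 0.0568 bits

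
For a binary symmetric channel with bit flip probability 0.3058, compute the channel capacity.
0.1117 bits

For a binary symmetric channel (BSC) with error probability p:
Capacity C = 1 - H(p) bits per symbol

where H(p) = -p log₂(p) - (1-p) log₂(1-p) is the binary entropy function.

H(0.3058) = 0.8883 bits
C = 1 - 0.8883 = 0.1117 bits per symbol

This means we can reliably transmit up to 0.1117 bits of information per channel use.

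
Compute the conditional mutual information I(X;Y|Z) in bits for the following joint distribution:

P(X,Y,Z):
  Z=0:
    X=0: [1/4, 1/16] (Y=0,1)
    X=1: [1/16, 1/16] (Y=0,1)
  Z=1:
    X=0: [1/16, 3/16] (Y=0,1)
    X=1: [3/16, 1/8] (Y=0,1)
0.0783 bits

Conditional mutual information: I(X;Y|Z) = H(X|Z) + H(Y|Z) - H(X,Y|Z)

H(Z) = 0.9887
H(X,Z) = 1.9238 → H(X|Z) = 0.9351
H(Y,Z) = 1.9238 → H(Y|Z) = 0.9351
H(X,Y,Z) = 2.7806 → H(X,Y|Z) = 1.7919

I(X;Y|Z) = 0.9351 + 0.9351 - 1.7919 = 0.0783 bits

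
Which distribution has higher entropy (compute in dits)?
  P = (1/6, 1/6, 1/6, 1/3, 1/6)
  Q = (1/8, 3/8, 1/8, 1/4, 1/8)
P

Computing entropies in dits:
H(P) = 0.6778
H(Q) = 0.6489

Distribution P has higher entropy.

Intuition: The distribution closer to uniform (more spread out) has higher entropy.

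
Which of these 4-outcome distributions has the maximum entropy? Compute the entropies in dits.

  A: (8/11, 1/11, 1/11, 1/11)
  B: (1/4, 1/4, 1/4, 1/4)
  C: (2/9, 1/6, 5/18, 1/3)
B

For a discrete distribution over n outcomes, entropy is maximized by the uniform distribution.

Computing entropies:
H(A) = 0.3846 dits
H(B) = 0.6021 dits
H(C) = 0.5884 dits

The uniform distribution (where all probabilities equal 1/4) achieves the maximum entropy of log_10(4) = 0.6021 dits.

Distribution B has the highest entropy.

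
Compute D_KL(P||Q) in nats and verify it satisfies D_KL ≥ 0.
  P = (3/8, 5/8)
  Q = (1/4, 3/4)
0.0381 nats

KL divergence satisfies the Gibbs inequality: D_KL(P||Q) ≥ 0 for all distributions P, Q.

D_KL(P||Q) = Σ p(x) log(p(x)/q(x))
Term by term:
  x=0: 3/8 × log_e[(3/8)/(1/4)] = 0.1520
  x=1: 5/8 × log_e[(5/8)/(3/4)] = -0.1140
D_KL(P||Q) = 0.0381 nats

D_KL(P||Q) = 0.0381 ≥ 0 ✓

This non-negativity is a fundamental property: relative entropy cannot be negative because it measures how different Q is from P.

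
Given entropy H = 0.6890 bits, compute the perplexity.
1.6122

Perplexity is 2^H (or exp(H) for natural log).

H = 0.6890 bits
Perplexity = 2^0.6890 = 1.6122

Interpretation: The model's uncertainty is equivalent to choosing uniformly among 1.6 options.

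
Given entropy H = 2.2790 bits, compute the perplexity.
4.8534

Perplexity is 2^H (or exp(H) for natural log).

H = 2.2790 bits
Perplexity = 2^2.2790 = 4.8534

Interpretation: The model's uncertainty is equivalent to choosing uniformly among 4.9 options.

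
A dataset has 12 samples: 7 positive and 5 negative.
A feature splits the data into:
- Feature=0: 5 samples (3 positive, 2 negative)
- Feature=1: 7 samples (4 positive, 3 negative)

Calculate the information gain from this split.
0.0006 bits

Information Gain = H(Y) - H(Y|Feature)

Before split:
P(positive) = 7/12 = 0.5833
H(Y) = 0.9799 bits

After split:
Feature=0: H = 0.9710 bits (weight = 5/12)
Feature=1: H = 0.9852 bits (weight = 7/12)
H(Y|Feature) = (5/12)×0.9710 + (7/12)×0.9852 = 0.9793 bits

Information Gain = 0.9799 - 0.9793 = 0.0006 bits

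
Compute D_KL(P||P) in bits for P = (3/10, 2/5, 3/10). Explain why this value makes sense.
0.0000 bits

KL divergence satisfies the Gibbs inequality: D_KL(P||Q) ≥ 0 for all distributions P, Q.

D_KL(P||Q) = Σ p(x) log(p(x)/q(x))
Each term is p(x) × log_2(p(x)/p(x)) = p(x) × log_2(1) = 0, so the sum is 0.
D_KL(P||Q) = 0.0000 bits

When P = Q, the KL divergence is exactly 0, as there is no 'divergence' between identical distributions.

This non-negativity is a fundamental property: relative entropy cannot be negative because it measures how different Q is from P.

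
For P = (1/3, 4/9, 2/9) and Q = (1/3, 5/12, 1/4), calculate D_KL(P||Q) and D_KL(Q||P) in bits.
D_KL(P||Q) = 0.0036, D_KL(Q||P) = 0.0037

KL divergence is not symmetric: D_KL(P||Q) ≠ D_KL(Q||P) in general.

D_KL(P||Q) = 0.0036 bits
D_KL(Q||P) = 0.0037 bits

No, they are not equal!

This asymmetry is why KL divergence is not a true distance metric.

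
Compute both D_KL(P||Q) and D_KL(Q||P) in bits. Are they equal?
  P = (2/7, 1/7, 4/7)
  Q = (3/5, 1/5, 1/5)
D_KL(P||Q) = 0.4903, D_KL(Q||P) = 0.4364

KL divergence is not symmetric: D_KL(P||Q) ≠ D_KL(Q||P) in general.

D_KL(P||Q) = 0.4903 bits
D_KL(Q||P) = 0.4364 bits

No, they are not equal!

This asymmetry is why KL divergence is not a true distance metric.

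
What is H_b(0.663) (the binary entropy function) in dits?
0.2775 dits

The binary entropy function is:
H(p) = -p log(p) - (1-p) log(1-p)

H(0.663) = -0.663 × log_10(0.663) - 0.337 × log_10(0.337)
H(0.663) = 0.2775 dits

Note: Binary entropy is maximized at p=0.5 (H=1 bit) and minimized at p=0 or p=1 (H=0).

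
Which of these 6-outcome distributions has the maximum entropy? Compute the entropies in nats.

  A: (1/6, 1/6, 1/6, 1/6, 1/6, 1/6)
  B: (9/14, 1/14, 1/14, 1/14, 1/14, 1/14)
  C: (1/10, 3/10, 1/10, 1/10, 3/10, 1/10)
A

For a discrete distribution over n outcomes, entropy is maximized by the uniform distribution.

Computing entropies:
H(A) = 1.7918 nats
H(B) = 1.2266 nats
H(C) = 1.6434 nats

The uniform distribution (where all probabilities equal 1/6) achieves the maximum entropy of log_e(6) = 1.7918 nats.

Distribution A has the highest entropy.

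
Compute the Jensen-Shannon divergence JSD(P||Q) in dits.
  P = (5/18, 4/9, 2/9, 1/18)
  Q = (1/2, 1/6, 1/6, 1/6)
0.0284 dits

Jensen-Shannon divergence is:
JSD(P||Q) = 0.5 × D_KL(P||M) + 0.5 × D_KL(Q||M)
where M = 0.5 × (P + Q) is the mixture distribution.

M = 0.5 × (5/18, 4/9, 2/9, 1/18) + 0.5 × (1/2, 1/6, 1/6, 1/6) = (7/18, 11/36, 7/36, 1/9)

D_KL(P||M) = 0.0279 dits
D_KL(Q||M) = 0.0289 dits

JSD(P||Q) = 0.5 × 0.0279 + 0.5 × 0.0289 = 0.0284 dits

Unlike KL divergence, JSD is symmetric and bounded: 0 ≤ JSD ≤ log(2).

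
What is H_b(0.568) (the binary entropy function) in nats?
0.6839 nats

The binary entropy function is:
H(p) = -p log(p) - (1-p) log(1-p)

H(0.568) = -0.568 × log_e(0.568) - 0.432 × log_e(0.432)
H(0.568) = 0.6839 nats

Note: Binary entropy is maximized at p=0.5 (H=1 bit) and minimized at p=0 or p=1 (H=0).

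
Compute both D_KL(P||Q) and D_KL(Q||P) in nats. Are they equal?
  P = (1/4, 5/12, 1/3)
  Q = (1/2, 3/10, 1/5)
D_KL(P||Q) = 0.1339, D_KL(Q||P) = 0.1459

KL divergence is not symmetric: D_KL(P||Q) ≠ D_KL(Q||P) in general.

D_KL(P||Q) = 0.1339 nats
D_KL(Q||P) = 0.1459 nats

No, they are not equal!

This asymmetry is why KL divergence is not a true distance metric.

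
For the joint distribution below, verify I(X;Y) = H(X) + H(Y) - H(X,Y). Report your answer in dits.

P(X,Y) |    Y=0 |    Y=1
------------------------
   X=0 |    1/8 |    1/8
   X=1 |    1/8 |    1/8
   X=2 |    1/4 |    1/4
I(X;Y) = 0.0000 dits

Mutual information has multiple equivalent forms:
- I(X;Y) = H(X) - H(X|Y)
- I(X;Y) = H(Y) - H(Y|X)
- I(X;Y) = H(X) + H(Y) - H(X,Y)

Computing all quantities:
H(X) = 0.4515, H(Y) = 0.3010, H(X,Y) = 0.7526
H(X|Y) = 0.4515, H(Y|X) = 0.3010

Verification:
H(X) - H(X|Y) = 0.4515 - 0.4515 = 0.0000
H(Y) - H(Y|X) = 0.3010 - 0.3010 = 0.0000
H(X) + H(Y) - H(X,Y) = 0.4515 + 0.3010 - 0.7526 = 0.0000

All forms give I(X;Y) = 0.0000 dits. ✓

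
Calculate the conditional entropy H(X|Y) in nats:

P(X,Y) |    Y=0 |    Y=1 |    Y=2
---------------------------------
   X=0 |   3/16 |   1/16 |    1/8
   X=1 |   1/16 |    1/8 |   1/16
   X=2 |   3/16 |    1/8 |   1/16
1.0289 nats

Using the chain rule: H(X|Y) = H(X,Y) - H(Y)

First, compute H(X,Y) = 2.1007 nats

Marginal P(Y) = (7/16, 5/16, 1/4)
H(Y) = 1.0717 nats

H(X|Y) = H(X,Y) - H(Y) = 2.1007 - 1.0717 = 1.0289 nats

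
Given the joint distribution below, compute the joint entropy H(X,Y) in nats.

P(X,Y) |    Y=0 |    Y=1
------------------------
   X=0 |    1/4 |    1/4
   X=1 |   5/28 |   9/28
1.3656 nats

Joint entropy is H(X,Y) = -Σ_{x,y} p(x,y) log p(x,y).

Summing over all non-zero entries:
H(X,Y) = -[1/4·log_e(1/4) + 1/4·log_e(1/4) + 5/28·log_e(5/28) + 9/28·log_e(9/28)]
H(X,Y) = 1.3656 nats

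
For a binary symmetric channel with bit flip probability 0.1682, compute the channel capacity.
0.3464 bits

For a binary symmetric channel (BSC) with error probability p:
Capacity C = 1 - H(p) bits per symbol

where H(p) = -p log₂(p) - (1-p) log₂(1-p) is the binary entropy function.

H(0.1682) = 0.6536 bits
C = 1 - 0.6536 = 0.3464 bits per symbol

This means we can reliably transmit up to 0.3464 bits of information per channel use.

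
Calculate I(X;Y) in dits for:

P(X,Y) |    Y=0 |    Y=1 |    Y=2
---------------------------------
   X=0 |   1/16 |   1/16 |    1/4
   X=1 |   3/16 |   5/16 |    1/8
0.0492 dits

Mutual information: I(X;Y) = H(X) + H(Y) - H(X,Y)

Marginals:
P(X) = (3/8, 5/8), H(X) = 0.2873 dits
P(Y) = (1/4, 3/8, 3/8), H(Y) = 0.4700 dits

Joint entropy: H(X,Y) = 0.7081 dits

I(X;Y) = 0.2873 + 0.4700 - 0.7081 = 0.0492 dits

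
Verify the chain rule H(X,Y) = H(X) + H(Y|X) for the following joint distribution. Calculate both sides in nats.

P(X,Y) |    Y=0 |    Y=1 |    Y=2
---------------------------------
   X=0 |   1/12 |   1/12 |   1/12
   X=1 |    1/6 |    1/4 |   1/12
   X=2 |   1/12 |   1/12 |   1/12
H(X,Y) = 2.0947, H(X) = 1.0397, H(Y|X) = 1.0550 (all in nats)

Chain rule: H(X,Y) = H(X) + H(Y|X)

Left side — joint entropy directly:
H(X,Y) = -Σ p(x,y) log p(x,y) = 2.0947 nats

Right side — compute H(Y|X) from the conditional distributions:
P(X) = (1/4, 1/2, 1/4), so H(X) = 1.0397 nats
H(Y|X) = Σ_x P(X=x) · H(Y|X=x):
  P(Y|X=0) = (1/3, 1/3, 1/3), H(Y|X=0) = 1.0986, weight P(X=0) = 1/4
  P(Y|X=1) = (1/3, 1/2, 1/6), H(Y|X=1) = 1.0114, weight P(X=1) = 1/2
  P(Y|X=2) = (1/3, 1/3, 1/3), H(Y|X=2) = 1.0986, weight P(X=2) = 1/4
H(Y|X) = 1.0550 nats

H(X) + H(Y|X) = 1.0397 + 1.0550 = 2.0947 nats

Both sides equal 2.0947 nats. ✓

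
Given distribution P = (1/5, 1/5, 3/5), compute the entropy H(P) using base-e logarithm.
0.9503 nats

Shannon entropy is H(X) = -Σ p(x) log p(x).

For P = (1/5, 1/5, 3/5):
H = -1/5 × log_e(1/5) -1/5 × log_e(1/5) -3/5 × log_e(3/5)
H = 0.9503 nats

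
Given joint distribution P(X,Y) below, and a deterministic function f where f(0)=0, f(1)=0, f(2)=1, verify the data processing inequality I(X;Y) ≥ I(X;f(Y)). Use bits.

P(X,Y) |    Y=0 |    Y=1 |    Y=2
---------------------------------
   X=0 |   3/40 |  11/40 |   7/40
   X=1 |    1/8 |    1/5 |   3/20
I(X;Y) = 0.0173, I(X;f(Y)) = 0.0003, inequality holds: 0.0173 ≥ 0.0003

Data Processing Inequality: For any Markov chain X → Y → Z, we have I(X;Y) ≥ I(X;Z).

Here Z = f(Y) is a deterministic function of Y, forming X → Y → Z.

Original I(X;Y) = 0.0173 bits

After applying f:
P(X,Z) where Z=f(Y):
- P(X,Z=0) = P(X,Y=0) + P(X,Y=1)
- P(X,Z=1) = P(X,Y=2)

I(X;Z) = I(X;f(Y)) = 0.0003 bits

Verification: 0.0173 ≥ 0.0003 ✓

Information cannot be created by processing; the function f can only lose information about X.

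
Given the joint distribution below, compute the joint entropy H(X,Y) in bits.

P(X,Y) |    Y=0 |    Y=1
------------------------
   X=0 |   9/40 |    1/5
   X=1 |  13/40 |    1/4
1.9756 bits

Joint entropy is H(X,Y) = -Σ_{x,y} p(x,y) log p(x,y).

Summing over all non-zero entries:
H(X,Y) = -[9/40·log_2(9/40) + 1/5·log_2(1/5) + 13/40·log_2(13/40) + 1/4·log_2(1/4)]
H(X,Y) = 1.9756 bits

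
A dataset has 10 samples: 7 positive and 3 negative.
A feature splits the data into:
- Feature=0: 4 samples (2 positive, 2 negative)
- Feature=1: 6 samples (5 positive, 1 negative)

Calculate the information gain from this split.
0.0913 bits

Information Gain = H(Y) - H(Y|Feature)

Before split:
P(positive) = 7/10 = 0.7000
H(Y) = 0.8813 bits

After split:
Feature=0: H = 1.0000 bits (weight = 4/10)
Feature=1: H = 0.6500 bits (weight = 6/10)
H(Y|Feature) = (4/10)×1.0000 + (6/10)×0.6500 = 0.7900 bits

Information Gain = 0.8813 - 0.7900 = 0.0913 bits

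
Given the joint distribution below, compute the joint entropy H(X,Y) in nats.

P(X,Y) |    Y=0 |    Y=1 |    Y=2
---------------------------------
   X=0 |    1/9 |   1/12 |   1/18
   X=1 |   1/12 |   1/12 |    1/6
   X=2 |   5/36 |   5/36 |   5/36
2.1471 nats

Joint entropy is H(X,Y) = -Σ_{x,y} p(x,y) log p(x,y).

Summing over all non-zero entries:
H(X,Y) = -[1/9·log_e(1/9) + 1/12·log_e(1/12) + 1/18·log_e(1/18) + 1/12·log_e(1/12) + 1/12·log_e(1/12) + 1/6·log_e(1/6) + 5/36·log_e(5/36) + 5/36·log_e(5/36) + 5/36·log_e(5/36)]
H(X,Y) = 2.1471 nats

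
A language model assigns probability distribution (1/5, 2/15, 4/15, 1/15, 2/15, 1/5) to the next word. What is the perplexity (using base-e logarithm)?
5.5516

Perplexity is e^H (or exp(H) for natural log).

First, H = -Σ p log p = 1.7141 nats
Perplexity = e^1.7141 = 5.5516

Interpretation: The model's uncertainty is equivalent to choosing uniformly among 5.6 options.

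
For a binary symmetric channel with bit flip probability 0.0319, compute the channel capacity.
0.7962 bits

For a binary symmetric channel (BSC) with error probability p:
Capacity C = 1 - H(p) bits per symbol

where H(p) = -p log₂(p) - (1-p) log₂(1-p) is the binary entropy function.

H(0.0319) = 0.2038 bits
C = 1 - 0.2038 = 0.7962 bits per symbol

This means we can reliably transmit up to 0.7962 bits of information per channel use.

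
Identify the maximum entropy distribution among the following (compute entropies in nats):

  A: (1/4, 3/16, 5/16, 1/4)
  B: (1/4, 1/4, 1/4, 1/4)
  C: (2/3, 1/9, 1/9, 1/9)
B

For a discrete distribution over n outcomes, entropy is maximized by the uniform distribution.

Computing entropies:
H(A) = 1.3705 nats
H(B) = 1.3863 nats
H(C) = 1.0027 nats

The uniform distribution (where all probabilities equal 1/4) achieves the maximum entropy of log_e(4) = 1.3863 nats.

Distribution B has the highest entropy.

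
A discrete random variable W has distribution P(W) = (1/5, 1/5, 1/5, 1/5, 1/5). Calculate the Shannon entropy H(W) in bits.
2.3219 bits

Shannon entropy is H(X) = -Σ p(x) log p(x).

For P = (1/5, 1/5, 1/5, 1/5, 1/5):
H = -1/5 × log_2(1/5) -1/5 × log_2(1/5) -1/5 × log_2(1/5) -1/5 × log_2(1/5) -1/5 × log_2(1/5)
H = 2.3219 bits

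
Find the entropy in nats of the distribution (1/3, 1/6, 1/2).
1.0114 nats

Shannon entropy is H(X) = -Σ p(x) log p(x).

For P = (1/3, 1/6, 1/2):
H = -1/3 × log_e(1/3) -1/6 × log_e(1/6) -1/2 × log_e(1/2)
H = 1.0114 nats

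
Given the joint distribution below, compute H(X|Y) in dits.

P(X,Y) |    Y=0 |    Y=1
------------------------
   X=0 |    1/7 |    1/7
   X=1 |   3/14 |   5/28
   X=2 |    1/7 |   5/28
0.4717 dits

Using the chain rule: H(X|Y) = H(X,Y) - H(Y)

First, compute H(X,Y) = 0.7728 dits

Marginal P(Y) = (1/2, 1/2)
H(Y) = 0.3010 dits

H(X|Y) = H(X,Y) - H(Y) = 0.7728 - 0.3010 = 0.4717 dits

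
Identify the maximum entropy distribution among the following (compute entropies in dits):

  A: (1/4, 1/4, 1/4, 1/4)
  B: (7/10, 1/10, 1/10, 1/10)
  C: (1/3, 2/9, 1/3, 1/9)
A

For a discrete distribution over n outcomes, entropy is maximized by the uniform distribution.

Computing entropies:
H(A) = 0.6021 dits
H(B) = 0.4084 dits
H(C) = 0.5693 dits

The uniform distribution (where all probabilities equal 1/4) achieves the maximum entropy of log_10(4) = 0.6021 dits.

Distribution A has the highest entropy.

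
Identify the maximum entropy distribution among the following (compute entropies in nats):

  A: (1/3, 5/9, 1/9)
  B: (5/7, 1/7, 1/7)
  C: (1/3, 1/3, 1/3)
C

For a discrete distribution over n outcomes, entropy is maximized by the uniform distribution.

Computing entropies:
H(A) = 0.9369 nats
H(B) = 0.7963 nats
H(C) = 1.0986 nats

The uniform distribution (where all probabilities equal 1/3) achieves the maximum entropy of log_e(3) = 1.0986 nats.

Distribution C has the highest entropy.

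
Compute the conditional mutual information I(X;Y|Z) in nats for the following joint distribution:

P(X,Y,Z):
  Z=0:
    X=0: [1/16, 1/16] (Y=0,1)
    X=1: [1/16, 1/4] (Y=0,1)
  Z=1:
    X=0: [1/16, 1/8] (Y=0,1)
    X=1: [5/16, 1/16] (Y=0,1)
0.0885 nats

Conditional mutual information: I(X;Y|Z) = H(X|Z) + H(Y|Z) - H(X,Y|Z)

H(Z) = 0.6853
H(X,Z) = 1.3051 → H(X|Z) = 0.6198
H(Y,Z) = 1.3051 → H(Y|Z) = 0.6198
H(X,Y,Z) = 1.8364 → H(X,Y|Z) = 1.1511

I(X;Y|Z) = 0.6198 + 0.6198 - 1.1511 = 0.0885 nats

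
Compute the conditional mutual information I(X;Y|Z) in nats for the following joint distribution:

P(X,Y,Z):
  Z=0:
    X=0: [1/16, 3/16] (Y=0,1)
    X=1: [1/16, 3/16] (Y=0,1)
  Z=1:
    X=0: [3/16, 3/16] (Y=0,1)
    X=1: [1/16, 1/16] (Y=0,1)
0.0000 nats

Conditional mutual information: I(X;Y|Z) = H(X|Z) + H(Y|Z) - H(X,Y|Z)

H(Z) = 0.6931
H(X,Z) = 1.3209 → H(X|Z) = 0.6277
H(Y,Z) = 1.3209 → H(Y|Z) = 0.6277
H(X,Y,Z) = 1.9486 → H(X,Y|Z) = 1.2555

I(X;Y|Z) = 0.6277 + 0.6277 - 1.2555 = 0.0000 nats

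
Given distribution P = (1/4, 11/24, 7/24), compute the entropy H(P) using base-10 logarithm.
0.4619 dits

Shannon entropy is H(X) = -Σ p(x) log p(x).

For P = (1/4, 11/24, 7/24):
H = -1/4 × log_10(1/4) -11/24 × log_10(11/24) -7/24 × log_10(7/24)
H = 0.4619 dits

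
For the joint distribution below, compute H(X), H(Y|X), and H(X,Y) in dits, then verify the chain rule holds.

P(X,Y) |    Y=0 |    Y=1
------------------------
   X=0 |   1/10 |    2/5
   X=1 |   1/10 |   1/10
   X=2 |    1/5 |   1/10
H(X,Y) = 0.6990, H(X) = 0.4472, H(Y|X) = 0.2518 (all in dits)

Chain rule: H(X,Y) = H(X) + H(Y|X)

Left side — joint entropy directly:
H(X,Y) = -Σ p(x,y) log p(x,y) = 0.6990 dits

Right side — compute H(Y|X) from the conditional distributions:
P(X) = (1/2, 1/5, 3/10), so H(X) = 0.4472 dits
H(Y|X) = Σ_x P(X=x) · H(Y|X=x):
  P(Y|X=0) = (1/5, 4/5), H(Y|X=0) = 0.2173, weight P(X=0) = 1/2
  P(Y|X=1) = (1/2, 1/2), H(Y|X=1) = 0.3010, weight P(X=1) = 1/5
  P(Y|X=2) = (2/3, 1/3), H(Y|X=2) = 0.2764, weight P(X=2) = 3/10
H(Y|X) = 0.2518 dits

H(X) + H(Y|X) = 0.4472 + 0.2518 = 0.6990 dits

Both sides equal 0.6990 dits. ✓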